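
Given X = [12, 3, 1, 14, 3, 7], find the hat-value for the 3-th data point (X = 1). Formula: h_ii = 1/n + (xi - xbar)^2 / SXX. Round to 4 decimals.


Compute xbar = 6.6667 with n = 6 observations.
SXX = 141.3333.
Leverage = 1/6 + (1 - 6.6667)^2/141.3333 = 0.3939.

0.3939


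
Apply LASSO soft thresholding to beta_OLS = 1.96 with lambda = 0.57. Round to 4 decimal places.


Absolute value: |1.96| = 1.96.
Compare to lambda = 0.57.
Since |beta| > lambda, coefficient = sign(beta)*(|beta| - lambda) = 1.3900.

1.3900


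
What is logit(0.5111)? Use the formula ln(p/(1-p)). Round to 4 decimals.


The odds are p/(1-p) = 0.5111 / 0.4889 = 1.0454.
logit(p) = ln(1.0454) = 0.0444.

0.0444


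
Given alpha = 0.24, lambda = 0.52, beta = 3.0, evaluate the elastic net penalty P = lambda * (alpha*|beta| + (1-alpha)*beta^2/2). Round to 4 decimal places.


L1 component = 0.24 * |3.0| = 0.7200.
L2 component = 0.76 * 3.0^2 / 2 = 3.4200.
Penalty = 0.52 * (0.7200 + 3.4200) = 0.52 * 4.1400 = 2.1528.

2.1528


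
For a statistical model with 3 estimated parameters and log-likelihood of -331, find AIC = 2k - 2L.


AIC = 2k - 2*loglik = 2(3) - 2(-331).
= 6 + 662 = 668.

668


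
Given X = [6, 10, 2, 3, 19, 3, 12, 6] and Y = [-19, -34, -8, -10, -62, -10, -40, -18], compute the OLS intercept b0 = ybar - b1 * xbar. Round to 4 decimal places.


First find the slope: b1 = -3.2640.
Means: xbar = 7.6250, ybar = -25.1250.
b0 = ybar - b1 * xbar = -25.1250 - -3.2640 * 7.6250 = -0.2368.

-0.2368


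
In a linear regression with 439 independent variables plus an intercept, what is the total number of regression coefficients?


Each predictor gets one coefficient, plus one intercept.
Total parameters = 439 + 1 = 440.

440


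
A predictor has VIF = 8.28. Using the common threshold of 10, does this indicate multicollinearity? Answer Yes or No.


Check: VIF = 8.28 vs threshold = 10.
Since 8.28 < 10, the answer is No.

No


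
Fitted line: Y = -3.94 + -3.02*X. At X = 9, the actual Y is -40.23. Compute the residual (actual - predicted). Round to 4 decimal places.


Compute yhat = -3.94 + (-3.02)(9) = -31.1200.
Residual = actual - predicted = -40.23 - -31.1200 = -9.1100.

-9.1100


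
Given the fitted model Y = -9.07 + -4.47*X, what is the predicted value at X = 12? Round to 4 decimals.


Predicted value:
Y = -9.07 + (-4.47)(12) = -9.07 + -53.6400 = -62.7100.

-62.7100


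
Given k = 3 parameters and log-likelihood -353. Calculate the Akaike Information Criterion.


AIC = 2k - 2*loglik = 2(3) - 2(-353).
= 6 + 706 = 712.

712


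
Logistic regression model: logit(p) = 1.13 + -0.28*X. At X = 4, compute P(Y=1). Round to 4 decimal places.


Compute z = 1.13 + (-0.28)(4) = 0.0100.
exp(-z) = 0.9900.
P = 1/(1 + 0.9900) = 0.5025.

0.5025


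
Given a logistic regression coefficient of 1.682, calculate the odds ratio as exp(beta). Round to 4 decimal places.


The odds ratio is computed as:
OR = e^(1.682) = 5.3763.

5.3763


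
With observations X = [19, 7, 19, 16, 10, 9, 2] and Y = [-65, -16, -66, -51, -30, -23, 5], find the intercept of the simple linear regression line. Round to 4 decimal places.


Compute b1 = -4.1057 from the OLS formula.
With xbar = 11.7143 and ybar = -35.1429, the intercept is:
b0 = -35.1429 - -4.1057 * 11.7143 = 12.9523.

12.9523


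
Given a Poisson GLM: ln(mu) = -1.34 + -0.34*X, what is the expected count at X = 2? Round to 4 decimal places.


eta = -1.34 + -0.34 * 2 = -2.0200.
mu = exp(-2.0200) = 0.1327.

0.1327


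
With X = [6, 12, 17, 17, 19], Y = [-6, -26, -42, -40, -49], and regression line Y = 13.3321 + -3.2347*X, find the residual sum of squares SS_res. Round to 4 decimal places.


Predicted values from Y = 13.3321 + -3.2347*X.
Residuals: [0.0761, -0.5157, -0.3422, 1.6578, -0.8728].
SSres = 3.8989.

3.8989


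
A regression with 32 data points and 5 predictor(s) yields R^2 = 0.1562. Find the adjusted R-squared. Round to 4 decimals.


Plug in: Adj R^2 = 1 - (1 - 0.1562) * 31/26.
= 1 - 0.8438 * 31/26
= 1 - 26.1578 / 26
= 1 - 1.0061 = -0.0061.

-0.0061


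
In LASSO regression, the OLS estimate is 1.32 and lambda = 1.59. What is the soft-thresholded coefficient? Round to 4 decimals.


Absolute value: |1.32| = 1.32.
Compare to lambda = 1.59.
Since |beta| <= lambda, the coefficient is set to 0.

0.0000


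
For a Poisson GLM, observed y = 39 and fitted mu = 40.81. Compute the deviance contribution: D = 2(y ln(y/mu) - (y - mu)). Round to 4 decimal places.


Compute y*ln(y/mu) = 39*ln(39/40.81) = 39*-0.045366 = -1.769274.
y - mu = -1.81.
D = 2*(-1.769274 - (-1.81)) = 0.081452, which rounds to 0.0815.

0.0815


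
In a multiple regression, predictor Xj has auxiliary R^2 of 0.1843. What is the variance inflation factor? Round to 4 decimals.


Using VIF = 1/(1 - R^2_j):
1 - 0.1843 = 0.8157.
VIF = 1.2259.

1.2259


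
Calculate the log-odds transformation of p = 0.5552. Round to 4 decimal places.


The odds are p/(1-p) = 0.5552 / 0.4448 = 1.2482.
logit(p) = ln(1.2482) = 0.2217.

0.2217


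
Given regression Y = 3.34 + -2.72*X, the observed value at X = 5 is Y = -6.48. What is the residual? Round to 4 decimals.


Predicted = 3.34 + -2.72 * 5 = -10.2600.
Residual = -6.48 - -10.2600 = 3.7800.

3.7800


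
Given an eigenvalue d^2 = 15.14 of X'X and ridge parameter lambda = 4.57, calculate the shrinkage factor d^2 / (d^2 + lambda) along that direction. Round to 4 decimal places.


Denominator = d^2 + lambda = 15.14 + 4.57 = 19.7100.
Shrinkage = 15.14 / 19.7100 = 0.7681.

0.7681


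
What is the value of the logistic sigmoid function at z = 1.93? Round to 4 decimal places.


First, exp(-1.9300) = 0.1451.
Then sigma(z) = 1/(1 + 0.1451) = 0.8732.

0.8732


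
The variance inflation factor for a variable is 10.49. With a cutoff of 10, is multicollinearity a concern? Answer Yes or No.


Compare VIF = 10.49 to the threshold of 10.
10.49 >= 10, so the answer is Yes.

Yes


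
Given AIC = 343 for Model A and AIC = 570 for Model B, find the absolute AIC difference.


|AIC_A - AIC_B| = |343 - 570| = 227.
Model A is preferred (lower AIC).

227


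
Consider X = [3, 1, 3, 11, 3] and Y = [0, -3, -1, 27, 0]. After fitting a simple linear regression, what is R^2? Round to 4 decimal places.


Fit the OLS line: b0 = -8.8289, b1 = 3.1974.
SSres = 11.6316.
SStot = 633.2000.
R^2 = 1 - 11.6316/633.2000 = 0.9816.

0.9816


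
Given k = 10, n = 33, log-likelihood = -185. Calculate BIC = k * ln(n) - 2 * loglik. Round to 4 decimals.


k * ln(n) = 10 * ln(33) = 10 * 3.496508 = 34.965080.
-2 * loglik = -2 * (-185) = 370.
BIC = 34.965080 + 370 = 404.965080, which rounds to 404.9651.

404.9651


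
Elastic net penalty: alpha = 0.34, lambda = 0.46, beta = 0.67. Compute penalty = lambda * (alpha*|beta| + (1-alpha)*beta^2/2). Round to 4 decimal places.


L1 component = 0.34 * |0.67| = 0.2278.
L2 component = 0.66 * 0.67^2 / 2 = 0.1481.
Penalty = 0.46 * (0.2278 + 0.1481) = 0.46 * 0.3759 = 0.1729.

0.1729


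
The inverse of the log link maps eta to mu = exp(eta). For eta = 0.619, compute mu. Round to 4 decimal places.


The inverse log link gives:
mu = exp(0.619) = 1.8571.

1.8571


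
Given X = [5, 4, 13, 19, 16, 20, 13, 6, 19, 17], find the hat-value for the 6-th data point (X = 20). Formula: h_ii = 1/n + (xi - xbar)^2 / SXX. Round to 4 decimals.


Mean of X: xbar = 13.2000.
SXX = 339.6000.
For X = 20: h = 1/10 + (20 - 13.2000)^2/339.6000 = 0.2362.

0.2362


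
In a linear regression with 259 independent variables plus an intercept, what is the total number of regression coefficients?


Each predictor gets one coefficient, plus one intercept.
Total parameters = 259 + 1 = 260.

260


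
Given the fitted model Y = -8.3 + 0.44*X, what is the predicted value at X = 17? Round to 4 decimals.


Substitute X = 17 into the equation:
Y = -8.3 + 0.44 * 17 = -8.3 + 7.4800 = -0.8200.

-0.8200


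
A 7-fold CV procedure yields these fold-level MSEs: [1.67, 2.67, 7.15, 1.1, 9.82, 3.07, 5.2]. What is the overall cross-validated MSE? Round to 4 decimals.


Total MSE across folds = 30.6800.
CV-MSE = 30.6800/7 = 4.3829.

4.3829


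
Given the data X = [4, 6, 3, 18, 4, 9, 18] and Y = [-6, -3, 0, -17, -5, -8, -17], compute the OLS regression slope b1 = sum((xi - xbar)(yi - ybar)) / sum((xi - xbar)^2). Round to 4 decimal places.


The sample means are xbar = 8.8571 and ybar = -8.0000.
Compute S_xx = 256.8571 and S_xy = -250.0000.
Slope b1 = S_xy / S_xx = -250.0000 / 256.8571 = -0.9733.

-0.9733


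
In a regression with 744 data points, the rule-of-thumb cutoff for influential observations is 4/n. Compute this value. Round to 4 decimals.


Cook's distance cutoff = 4/n = 4/744.
= 0.0054.

0.0054


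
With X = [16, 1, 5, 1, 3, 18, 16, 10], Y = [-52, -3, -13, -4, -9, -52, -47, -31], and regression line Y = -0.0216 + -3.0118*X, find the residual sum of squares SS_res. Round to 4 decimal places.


For each point, residual = actual - predicted.
Residuals: [-3.7896, 0.0334, 2.0806, -0.9666, 0.0570, 2.2340, 1.2104, -0.8604].
Sum of squared residuals = 26.8248.

26.8248


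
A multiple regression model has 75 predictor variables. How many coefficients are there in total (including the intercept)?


Each predictor gets one coefficient, plus one intercept.
Total parameters = 75 + 1 = 76.

76


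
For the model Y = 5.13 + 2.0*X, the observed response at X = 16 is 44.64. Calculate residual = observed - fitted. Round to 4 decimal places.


Fitted value at X = 16 is yhat = 5.13 + 2.0*16 = 37.1300.
Residual = 44.64 - 37.1300 = 7.5100.

7.5100


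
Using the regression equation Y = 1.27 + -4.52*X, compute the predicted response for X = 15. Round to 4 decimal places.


Predicted value:
Y = 1.27 + (-4.52)(15) = 1.27 + -67.8000 = -66.5300.

-66.5300


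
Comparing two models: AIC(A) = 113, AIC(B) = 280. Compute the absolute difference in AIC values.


Compute |113 - 280| = 167.
Model A has the smaller AIC.

167


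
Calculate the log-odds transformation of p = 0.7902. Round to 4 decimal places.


The odds are p/(1-p) = 0.7902 / 0.2098 = 3.7664.
logit(p) = ln(3.7664) = 1.3261.

1.3261


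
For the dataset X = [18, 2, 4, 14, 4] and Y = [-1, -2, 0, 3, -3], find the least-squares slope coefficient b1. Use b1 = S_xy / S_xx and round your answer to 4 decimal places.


Calculate xbar = 8.4000, ybar = -0.6000.
S_xx = 203.2000, S_xy = 33.2000.
Using b1 = S_xy / S_xx = 33.2000 / 203.2000, we get b1 = 0.1634.

0.1634


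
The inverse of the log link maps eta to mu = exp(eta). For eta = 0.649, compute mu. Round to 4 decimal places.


The inverse log link gives:
mu = exp(0.649) = 1.9136.

1.9136


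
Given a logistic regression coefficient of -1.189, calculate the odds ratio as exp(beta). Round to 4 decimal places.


exp(-1.189) = 0.3045.
So the odds ratio is 0.3045.

0.3045


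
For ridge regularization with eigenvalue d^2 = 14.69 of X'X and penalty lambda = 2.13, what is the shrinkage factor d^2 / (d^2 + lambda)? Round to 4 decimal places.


Denominator = d^2 + lambda = 14.69 + 2.13 = 16.8200.
Shrinkage = 14.69 / 16.8200 = 0.8734.

0.8734


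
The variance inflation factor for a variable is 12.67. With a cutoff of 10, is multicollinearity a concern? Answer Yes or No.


Compare VIF = 12.67 to the threshold of 10.
12.67 >= 10, so the answer is Yes.

Yes


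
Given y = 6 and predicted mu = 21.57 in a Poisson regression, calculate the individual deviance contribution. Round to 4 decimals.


y/mu = 6/21.57 = 0.278164 (approx.), and ln(6/21.57) = -1.279544.
y * ln(y/mu) = 6 * -1.279544 = -7.677264.
y - mu = -15.57.
D = 2 * (-7.677264 - -15.57) = 15.785472, which rounds to 15.7855.

15.7855


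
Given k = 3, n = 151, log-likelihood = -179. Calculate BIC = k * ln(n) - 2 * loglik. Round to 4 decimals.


ln(151) = 5.017280.
k * ln(n) = 3 * 5.017280 = 15.051840.
-2L = 358.
BIC = 15.051840 + 358 = 373.051840, which rounds to 373.0518.

373.0518


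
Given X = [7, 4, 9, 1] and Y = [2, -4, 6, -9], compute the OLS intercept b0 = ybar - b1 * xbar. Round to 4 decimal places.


First find the slope: b1 = 1.8844.
Means: xbar = 5.2500, ybar = -1.2500.
b0 = ybar - b1 * xbar = -1.2500 - 1.8844 * 5.2500 = -11.1429.

-11.1429


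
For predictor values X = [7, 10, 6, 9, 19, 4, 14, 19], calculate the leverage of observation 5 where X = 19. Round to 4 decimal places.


n = 8, xbar = 11.0000.
SXX = sum((xi - xbar)^2) = 232.0000.
h = 1/8 + (19 - 11.0000)^2 / 232.0000 = 0.4009.

0.4009


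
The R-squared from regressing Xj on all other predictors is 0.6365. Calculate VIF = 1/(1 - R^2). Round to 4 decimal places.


Using VIF = 1/(1 - R^2_j):
1 - 0.6365 = 0.3635.
VIF = 2.7510.

2.7510


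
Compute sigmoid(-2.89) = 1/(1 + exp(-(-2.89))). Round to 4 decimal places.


First, exp(2.8900) = 17.9933.
Then sigma(z) = 1/(1 + 17.9933) = 0.0527.

0.0527


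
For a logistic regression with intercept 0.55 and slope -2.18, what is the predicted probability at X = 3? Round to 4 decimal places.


z = 0.55 + -2.18 * 3 = -5.9900.
Sigmoid: P = 1 / (1 + exp(5.9900)) = 0.0025.

0.0025


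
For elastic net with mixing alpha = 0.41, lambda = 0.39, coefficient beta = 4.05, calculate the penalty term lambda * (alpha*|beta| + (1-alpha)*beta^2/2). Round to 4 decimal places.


Compute:
L1 = 0.41 * 4.05 = 1.6605.
L2 = 0.59 * 4.05^2 / 2 = 4.8387.
Penalty = 0.39 * (1.6605 + 4.8387) = 2.5347.

2.5347


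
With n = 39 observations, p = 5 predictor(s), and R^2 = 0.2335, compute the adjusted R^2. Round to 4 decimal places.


Using the formula:
(1 - 0.2335) = 0.7665.
Multiply by 38/33: 0.7665 * 38 = 29.1270, then 29.1270 / 33 = 0.8826.
Adj R^2 = 1 - 0.8826 = 0.1174.

0.1174


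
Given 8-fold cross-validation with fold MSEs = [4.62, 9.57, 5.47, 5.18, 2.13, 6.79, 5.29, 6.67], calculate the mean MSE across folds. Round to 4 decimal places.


Add all fold MSEs: 45.7200.
Divide by k = 8: 45.7200/8 = 5.7150.

5.7150


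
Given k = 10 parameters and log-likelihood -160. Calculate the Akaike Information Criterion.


AIC = 2k - 2*loglik = 2(10) - 2(-160).
= 20 + 320 = 340.

340


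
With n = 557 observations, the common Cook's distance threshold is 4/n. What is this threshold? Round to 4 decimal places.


Using the rule of thumb:
Threshold = 4 / 557 = 0.0072.

0.0072


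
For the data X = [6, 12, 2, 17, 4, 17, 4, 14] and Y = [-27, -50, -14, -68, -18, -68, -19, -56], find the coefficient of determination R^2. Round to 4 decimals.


The fitted line is Y = -4.7649 + -3.7090*X.
SSres = 7.2985, SStot = 3694.0000.
R^2 = 1 - SSres/SStot = 0.9980.

0.9980


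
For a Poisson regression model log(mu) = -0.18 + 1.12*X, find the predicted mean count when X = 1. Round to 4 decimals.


Compute eta = -0.18 + 1.12 * 1 = 0.9400.
Apply inverse link: mu = e^0.9400 = 2.5600.

2.5600


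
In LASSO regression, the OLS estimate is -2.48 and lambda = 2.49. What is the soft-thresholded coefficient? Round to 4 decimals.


Absolute value: |-2.48| = 2.48.
Compare to lambda = 2.49.
Since |beta| <= lambda, the coefficient is set to 0.

0.0000


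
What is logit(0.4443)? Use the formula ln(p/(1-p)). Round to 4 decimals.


Compute the odds: 0.4443/0.5557 = 0.7995.
Take the natural log: ln(0.7995) = -0.2237.

-0.2237


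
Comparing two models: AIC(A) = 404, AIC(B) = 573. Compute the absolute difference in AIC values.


|AIC_A - AIC_B| = |404 - 573| = 169.
Model A is preferred (lower AIC).

169


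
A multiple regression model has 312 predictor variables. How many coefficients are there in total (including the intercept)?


Including the intercept, the model has 312 predictor coefficients + 1 intercept.
Total = 313.

313


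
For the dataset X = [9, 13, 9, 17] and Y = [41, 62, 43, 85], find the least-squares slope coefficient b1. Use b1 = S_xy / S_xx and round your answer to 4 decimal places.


The sample means are xbar = 12.0000 and ybar = 57.7500.
Compute S_xx = 44.0000 and S_xy = 235.0000.
Slope b1 = S_xy / S_xx = 235.0000 / 44.0000 = 5.3409.

5.3409


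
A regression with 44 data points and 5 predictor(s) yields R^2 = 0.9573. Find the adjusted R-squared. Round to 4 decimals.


Using the formula:
(1 - 0.9573) = 0.0427.
Multiply by 43/38: 0.0427 * 43 = 1.8361, then 1.8361 / 38 = 0.0483.
Adj R^2 = 1 - 0.0483 = 0.9517.

0.9517


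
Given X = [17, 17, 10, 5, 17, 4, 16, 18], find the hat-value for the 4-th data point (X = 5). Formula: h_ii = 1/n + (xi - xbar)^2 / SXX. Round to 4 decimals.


Compute xbar = 13.0000 with n = 8 observations.
SXX = 236.0000.
Leverage = 1/8 + (5 - 13.0000)^2/236.0000 = 0.3962.

0.3962


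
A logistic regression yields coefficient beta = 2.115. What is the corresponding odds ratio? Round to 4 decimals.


The odds ratio is computed as:
OR = e^(2.115) = 8.2896.

8.2896


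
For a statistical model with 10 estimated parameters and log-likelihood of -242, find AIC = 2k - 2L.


Compute:
2k = 2*10 = 20.
-2*loglik = -2*(-242) = 484.
AIC = 20 + 484 = 504.

504


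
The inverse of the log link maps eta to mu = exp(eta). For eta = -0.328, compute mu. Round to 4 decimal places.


Apply the inverse link:
mu = e^-0.328 = 0.7204.

0.7204


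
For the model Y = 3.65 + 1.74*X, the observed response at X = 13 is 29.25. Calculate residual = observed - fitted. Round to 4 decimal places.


Compute yhat = 3.65 + (1.74)(13) = 26.2700.
Residual = actual - predicted = 29.25 - 26.2700 = 2.9800.

2.9800


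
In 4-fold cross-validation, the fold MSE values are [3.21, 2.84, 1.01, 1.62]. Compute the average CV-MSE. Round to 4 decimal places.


Total MSE across folds = 8.6800.
CV-MSE = 8.6800/4 = 2.1700.

2.1700


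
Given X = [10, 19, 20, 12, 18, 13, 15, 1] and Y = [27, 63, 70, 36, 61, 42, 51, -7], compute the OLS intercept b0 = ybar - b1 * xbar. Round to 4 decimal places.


Compute b1 = 4.0244 from the OLS formula.
With xbar = 13.5000 and ybar = 42.8750, the intercept is:
b0 = 42.8750 - 4.0244 * 13.5000 = -11.4549.

-11.4549


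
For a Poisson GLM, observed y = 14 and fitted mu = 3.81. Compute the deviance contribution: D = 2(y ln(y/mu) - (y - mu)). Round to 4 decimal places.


First: ln(14/3.81) = 1.301428.
Then: 14 * 1.301428 = 18.219992.
y - mu = 14 - 3.81 = 10.19.
D = 2(18.219992 - 10.19) = 16.059984, which rounds to 16.0600.

16.0600


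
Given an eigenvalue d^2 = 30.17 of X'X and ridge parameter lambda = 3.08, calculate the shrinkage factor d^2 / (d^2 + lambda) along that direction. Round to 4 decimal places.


Compute the denominator: 30.17 + 3.08 = 33.2500.
Shrinkage factor = 30.17 / 33.2500 = 0.9074.

0.9074


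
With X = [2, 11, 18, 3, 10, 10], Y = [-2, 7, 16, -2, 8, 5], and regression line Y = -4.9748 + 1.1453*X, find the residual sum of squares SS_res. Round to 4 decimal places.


Compute predicted values, then residuals = yi - yhat_i.
Residuals: [0.6842, -0.6235, 0.3594, -0.4611, 1.5218, -1.4782].
SSres = sum(residual^2) = 5.6996.

5.6996


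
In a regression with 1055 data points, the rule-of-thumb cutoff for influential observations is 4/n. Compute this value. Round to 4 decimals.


The threshold is 4/n.
4/1055 = 0.0038.

0.0038


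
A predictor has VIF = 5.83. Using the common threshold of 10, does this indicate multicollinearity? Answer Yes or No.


Compare VIF = 5.83 to the threshold of 10.
5.83 < 10, so the answer is No.

No


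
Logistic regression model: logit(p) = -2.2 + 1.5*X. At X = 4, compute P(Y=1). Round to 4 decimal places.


Linear predictor: z = -2.2 + 1.5 * 4 = 3.8000.
P = 1/(1 + exp(-3.8000)) = 1/(1 + 0.0224) = 0.9781.

0.9781


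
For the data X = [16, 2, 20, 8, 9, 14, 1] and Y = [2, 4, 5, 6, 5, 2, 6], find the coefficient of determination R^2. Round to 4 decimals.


Fit the OLS line: b0 = 5.3784, b1 = -0.1093.
SSres = 13.8226.
SStot = 17.4286.
R^2 = 1 - 13.8226/17.4286 = 0.2069.

0.2069


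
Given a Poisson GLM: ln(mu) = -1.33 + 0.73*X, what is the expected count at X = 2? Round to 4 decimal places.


Linear predictor: eta = -1.33 + (0.73)(2) = 0.1300.
Expected count: mu = exp(0.1300) = 1.1388.

1.1388


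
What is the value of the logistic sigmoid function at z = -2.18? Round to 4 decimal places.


First, exp(2.1800) = 8.8463.
Then sigma(z) = 1/(1 + 8.8463) = 0.1016.

0.1016


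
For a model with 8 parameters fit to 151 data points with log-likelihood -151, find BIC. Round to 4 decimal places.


ln(151) = 5.017280.
k * ln(n) = 8 * 5.017280 = 40.138240.
-2L = 302.
BIC = 40.138240 + 302 = 342.138240, which rounds to 342.1382.

342.1382


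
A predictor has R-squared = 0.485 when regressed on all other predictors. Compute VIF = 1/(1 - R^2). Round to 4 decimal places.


Using VIF = 1/(1 - R^2_j):
1 - 0.485 = 0.515.
VIF = 1.9417.

1.9417


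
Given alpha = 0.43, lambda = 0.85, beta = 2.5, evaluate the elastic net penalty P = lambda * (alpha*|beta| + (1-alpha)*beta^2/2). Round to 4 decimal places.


alpha * |beta| = 0.43 * 2.5 = 1.0750.
(1-alpha) * beta^2/2 = 0.57 * 6.2500/2 = 1.7813.
Total = 0.85 * (1.0750 + 1.7813) = 2.4278.

2.4278


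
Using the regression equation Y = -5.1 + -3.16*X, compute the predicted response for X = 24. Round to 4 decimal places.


Predicted value:
Y = -5.1 + (-3.16)(24) = -5.1 + -75.8400 = -80.9400.

-80.9400


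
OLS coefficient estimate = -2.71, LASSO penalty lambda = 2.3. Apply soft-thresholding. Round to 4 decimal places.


Absolute value: |-2.71| = 2.71.
Compare to lambda = 2.3.
Since |beta| > lambda, coefficient = sign(beta)*(|beta| - lambda) = -0.4100.

-0.4100


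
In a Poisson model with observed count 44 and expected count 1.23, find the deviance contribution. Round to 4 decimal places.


First: ln(44/1.23) = 3.577175.
Then: 44 * 3.577175 = 157.395700.
y - mu = 44 - 1.23 = 42.77.
D = 2(157.395700 - 42.77) = 229.251400, which rounds to 229.2514.

229.2514


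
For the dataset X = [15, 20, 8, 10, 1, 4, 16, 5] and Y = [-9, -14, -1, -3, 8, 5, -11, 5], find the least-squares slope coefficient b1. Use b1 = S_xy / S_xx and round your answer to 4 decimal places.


Calculate xbar = 9.8750, ybar = -2.5000.
S_xx = 306.8750, S_xy = -378.5000.
Using b1 = S_xy / S_xx = -378.5000 / 306.8750, we get b1 = -1.2334.

-1.2334


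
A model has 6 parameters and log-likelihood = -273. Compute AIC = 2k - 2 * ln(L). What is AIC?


Compute:
2k = 2*6 = 12.
-2*loglik = -2*(-273) = 546.
AIC = 12 + 546 = 558.

558


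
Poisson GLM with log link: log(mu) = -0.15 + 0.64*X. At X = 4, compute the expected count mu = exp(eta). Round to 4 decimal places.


eta = -0.15 + 0.64 * 4 = 2.4100.
mu = exp(2.4100) = 11.1340.

11.1340


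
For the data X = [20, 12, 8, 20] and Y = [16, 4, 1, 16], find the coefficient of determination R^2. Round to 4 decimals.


After computing the OLS fit (b0=-10.3333, b1=1.3056):
SSres = 2.6667, SStot = 186.7500.
R^2 = 1 - 2.6667/186.7500 = 0.9857.

0.9857


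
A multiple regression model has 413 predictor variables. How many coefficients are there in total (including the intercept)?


Including the intercept, the model has 413 predictor coefficients + 1 intercept.
Total = 414.

414


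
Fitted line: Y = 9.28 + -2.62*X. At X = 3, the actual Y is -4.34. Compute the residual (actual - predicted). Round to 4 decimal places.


Fitted value at X = 3 is yhat = 9.28 + -2.62*3 = 1.4200.
Residual = -4.34 - 1.4200 = -5.7600.

-5.7600


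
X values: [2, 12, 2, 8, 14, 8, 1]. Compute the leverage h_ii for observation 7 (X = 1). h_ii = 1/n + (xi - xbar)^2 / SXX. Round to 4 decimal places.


Mean of X: xbar = 6.7143.
SXX = 161.4286.
For X = 1: h = 1/7 + (1 - 6.7143)^2/161.4286 = 0.3451.

0.3451


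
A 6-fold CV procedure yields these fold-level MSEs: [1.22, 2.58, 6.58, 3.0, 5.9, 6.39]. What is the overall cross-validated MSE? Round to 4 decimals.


Sum of fold MSEs = 25.6700.
Average = 25.6700 / 6 = 4.2783.

4.2783


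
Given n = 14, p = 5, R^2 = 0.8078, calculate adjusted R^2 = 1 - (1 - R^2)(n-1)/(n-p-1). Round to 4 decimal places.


Adjusted R^2 = 1 - (1 - R^2) * (n-1)/(n-p-1).
(1 - R^2) = 0.1922.
(n-1)/(n-p-1) = 13/8.
(1 - R^2) * (n-1) = 0.1922 * 13 = 2.4986.
Divide by (n-p-1): 2.4986 / 8 = 0.3123.
Adj R^2 = 1 - 0.3123 = 0.6877.

0.6877


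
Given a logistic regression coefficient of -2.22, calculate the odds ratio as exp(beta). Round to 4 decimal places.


exp(-2.22) = 0.1086.
So the odds ratio is 0.1086.

0.1086


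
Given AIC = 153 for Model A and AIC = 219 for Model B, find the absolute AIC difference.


Compute |153 - 219| = 66.
Model A has the smaller AIC.

66


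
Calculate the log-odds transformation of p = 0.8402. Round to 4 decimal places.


1 - p = 0.1598.
p/(1-p) = 5.2578.
logit = ln(5.2578) = 1.6597.

1.6597


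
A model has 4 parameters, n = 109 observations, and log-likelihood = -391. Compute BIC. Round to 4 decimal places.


ln(109) = 4.691348.
k * ln(n) = 4 * 4.691348 = 18.765392.
-2L = 782.
BIC = 18.765392 + 782 = 800.765392, which rounds to 800.7654.

800.7654


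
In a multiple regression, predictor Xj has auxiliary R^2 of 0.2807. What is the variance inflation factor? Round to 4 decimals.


VIF = 1 / (1 - 0.2807).
= 1 / 0.7193 = 1.3902.

1.3902


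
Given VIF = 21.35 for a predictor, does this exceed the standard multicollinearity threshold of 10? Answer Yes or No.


Check: VIF = 21.35 vs threshold = 10.
Since 21.35 >= 10, the answer is Yes.

Yes


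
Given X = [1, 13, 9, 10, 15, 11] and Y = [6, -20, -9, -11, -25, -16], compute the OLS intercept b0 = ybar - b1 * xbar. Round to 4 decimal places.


The slope is b1 = -2.2126.
Sample means are xbar = 9.8333 and ybar = -12.5000.
Intercept: b0 = -12.5000 - (-2.2126)(9.8333) = 9.2568.

9.2568


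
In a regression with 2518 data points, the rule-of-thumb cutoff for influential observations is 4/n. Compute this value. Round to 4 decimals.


Cook's distance cutoff = 4/n = 4/2518.
= 0.0016.

0.0016


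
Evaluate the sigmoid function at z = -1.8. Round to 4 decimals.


exp(1.8000) = 6.0496.
1 + exp(-z) = 7.0496.
sigmoid = 1/7.0496 = 0.1419.

0.1419


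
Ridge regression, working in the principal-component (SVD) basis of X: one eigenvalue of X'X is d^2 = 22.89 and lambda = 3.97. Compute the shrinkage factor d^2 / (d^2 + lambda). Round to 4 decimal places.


Compute the denominator: 22.89 + 3.97 = 26.8600.
Shrinkage factor = 22.89 / 26.8600 = 0.8522.

0.8522


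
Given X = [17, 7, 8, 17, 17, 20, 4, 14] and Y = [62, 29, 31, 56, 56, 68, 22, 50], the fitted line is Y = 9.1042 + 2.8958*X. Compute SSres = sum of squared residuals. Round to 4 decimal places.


For each point, residual = actual - predicted.
Residuals: [3.6672, -0.3748, -1.2706, -2.3328, -2.3328, 0.9798, 1.3126, 0.3546].
Sum of squared residuals = 28.8958.

28.8958


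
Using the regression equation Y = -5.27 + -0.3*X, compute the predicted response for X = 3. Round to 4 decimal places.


Plug X = 3 into Y = -5.27 + -0.3*X:
Y = -5.27 + -0.9000 = -6.1700.

-6.1700


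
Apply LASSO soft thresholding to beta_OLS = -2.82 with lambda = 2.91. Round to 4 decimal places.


Absolute value: |-2.82| = 2.82.
Compare to lambda = 2.91.
Since |beta| <= lambda, the coefficient is set to 0.

0.0000


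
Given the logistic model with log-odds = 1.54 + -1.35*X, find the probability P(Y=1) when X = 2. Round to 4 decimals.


z = 1.54 + -1.35 * 2 = -1.1600.
Sigmoid: P = 1 / (1 + exp(1.1600)) = 0.2387.

0.2387


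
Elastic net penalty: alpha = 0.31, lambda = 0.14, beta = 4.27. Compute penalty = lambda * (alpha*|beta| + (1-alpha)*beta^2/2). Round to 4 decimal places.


L1 component = 0.31 * |4.27| = 1.3237.
L2 component = 0.69 * 4.27^2 / 2 = 6.2904.
Penalty = 0.14 * (1.3237 + 6.2904) = 0.14 * 7.6141 = 1.0660.

1.0660


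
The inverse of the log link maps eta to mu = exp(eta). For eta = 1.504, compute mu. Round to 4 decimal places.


The inverse log link gives:
mu = exp(1.504) = 4.4997.

4.4997


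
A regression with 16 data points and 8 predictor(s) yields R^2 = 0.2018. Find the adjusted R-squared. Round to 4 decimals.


Using the formula:
(1 - 0.2018) = 0.7982.
Multiply by 15/7: 0.7982 * 15 = 11.9730, then 11.9730 / 7 = 1.7104.
Adj R^2 = 1 - 1.7104 = -0.7104.

-0.7104


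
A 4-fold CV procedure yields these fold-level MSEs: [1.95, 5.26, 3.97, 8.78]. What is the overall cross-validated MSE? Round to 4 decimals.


Sum of fold MSEs = 19.9600.
Average = 19.9600 / 4 = 4.9900.

4.9900


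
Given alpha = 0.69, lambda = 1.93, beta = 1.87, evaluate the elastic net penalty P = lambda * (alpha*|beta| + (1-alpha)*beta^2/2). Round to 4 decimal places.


Compute:
L1 = 0.69 * 1.87 = 1.2903.
L2 = 0.31 * 1.87^2 / 2 = 0.5420.
Penalty = 1.93 * (1.2903 + 0.5420) = 3.5364.

3.5364


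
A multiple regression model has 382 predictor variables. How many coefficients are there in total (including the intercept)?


Total coefficients = number of predictors + 1 (for the intercept).
= 382 + 1 = 383.

383


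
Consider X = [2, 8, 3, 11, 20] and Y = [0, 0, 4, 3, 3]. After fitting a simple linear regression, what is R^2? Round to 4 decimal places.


The fitted line is Y = 1.2903 + 0.0806*X.
SSres = 12.6290, SStot = 14.0000.
R^2 = 1 - SSres/SStot = 0.0979.

0.0979


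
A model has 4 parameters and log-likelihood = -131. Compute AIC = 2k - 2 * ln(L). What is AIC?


Compute:
2k = 2*4 = 8.
-2*loglik = -2*(-131) = 262.
AIC = 8 + 262 = 270.

270


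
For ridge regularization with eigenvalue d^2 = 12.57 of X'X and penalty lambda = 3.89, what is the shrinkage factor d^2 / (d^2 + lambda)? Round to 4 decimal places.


d^2 + lambda = 12.57 + 3.89 = 16.4600.
Shrinkage factor = 12.57/16.4600 = 0.7637.

0.7637


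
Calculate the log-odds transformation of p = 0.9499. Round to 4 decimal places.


Compute the odds: 0.9499/0.0501 = 18.9601.
Take the natural log: ln(18.9601) = 2.9423.

2.9423


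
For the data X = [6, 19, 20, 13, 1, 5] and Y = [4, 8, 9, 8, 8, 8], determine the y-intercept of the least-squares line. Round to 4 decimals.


The slope is b1 = 0.0905.
Sample means are xbar = 10.6667 and ybar = 7.5000.
Intercept: b0 = 7.5000 - (0.0905)(10.6667) = 6.5345.

6.5345


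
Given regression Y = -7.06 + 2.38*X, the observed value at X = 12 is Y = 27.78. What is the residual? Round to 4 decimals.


Compute yhat = -7.06 + (2.38)(12) = 21.5000.
Residual = actual - predicted = 27.78 - 21.5000 = 6.2800.

6.2800


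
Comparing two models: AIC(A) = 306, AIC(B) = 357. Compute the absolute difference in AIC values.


|AIC_A - AIC_B| = |306 - 357| = 51.
Model A is preferred (lower AIC).

51


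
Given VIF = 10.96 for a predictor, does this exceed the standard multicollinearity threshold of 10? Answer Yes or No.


Check: VIF = 10.96 vs threshold = 10.
Since 10.96 >= 10, the answer is Yes.

Yes


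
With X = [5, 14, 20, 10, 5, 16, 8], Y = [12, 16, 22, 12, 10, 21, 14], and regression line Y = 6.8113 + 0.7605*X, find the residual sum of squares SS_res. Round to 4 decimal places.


Predicted values from Y = 6.8113 + 0.7605*X.
Residuals: [1.3862, -1.4583, -0.0213, -2.4163, -0.6138, 2.0207, 1.1047].
SSres = 15.5675.

15.5675


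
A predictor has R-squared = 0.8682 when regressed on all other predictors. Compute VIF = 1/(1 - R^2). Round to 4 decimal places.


Using VIF = 1/(1 - R^2_j):
1 - 0.8682 = 0.1318.
VIF = 7.5873.

7.5873


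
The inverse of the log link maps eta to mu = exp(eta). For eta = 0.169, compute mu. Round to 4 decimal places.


The inverse log link gives:
mu = exp(0.169) = 1.1841.

1.1841


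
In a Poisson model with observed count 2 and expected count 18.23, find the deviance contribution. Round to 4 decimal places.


y/mu = 2/18.23 = 0.109709 (approx.), and ln(2/18.23) = -2.209921.
y * ln(y/mu) = 2 * -2.209921 = -4.419842.
y - mu = -16.23.
D = 2 * (-4.419842 - -16.23) = 23.620316, which rounds to 23.6203.

23.6203


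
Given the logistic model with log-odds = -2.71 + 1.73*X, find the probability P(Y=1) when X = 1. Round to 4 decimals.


Linear predictor: z = -2.71 + 1.73 * 1 = -0.9800.
P = 1/(1 + exp(0.9800)) = 1/(1 + 2.6645) = 0.2729.

0.2729


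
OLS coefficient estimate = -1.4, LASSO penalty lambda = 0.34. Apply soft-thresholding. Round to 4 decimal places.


|beta_OLS| = 1.4.
lambda = 0.34.
Since |beta| > lambda, coefficient = sign(beta)*(|beta| - lambda) = -1.0600.
Result = -1.0600.

-1.0600


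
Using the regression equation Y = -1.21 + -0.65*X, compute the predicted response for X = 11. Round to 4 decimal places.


Substitute X = 11 into the equation:
Y = -1.21 + -0.65 * 11 = -1.21 + -7.1500 = -8.3600.

-8.3600


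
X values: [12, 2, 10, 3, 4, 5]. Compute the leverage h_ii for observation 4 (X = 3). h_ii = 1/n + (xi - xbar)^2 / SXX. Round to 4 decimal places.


Compute xbar = 6.0000 with n = 6 observations.
SXX = 82.0000.
Leverage = 1/6 + (3 - 6.0000)^2/82.0000 = 0.2764.

0.2764


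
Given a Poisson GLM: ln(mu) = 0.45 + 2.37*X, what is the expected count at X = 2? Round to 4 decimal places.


eta = 0.45 + 2.37 * 2 = 5.1900.
mu = exp(5.1900) = 179.4686.

179.4686


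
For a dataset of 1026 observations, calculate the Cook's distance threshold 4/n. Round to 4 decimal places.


Using the rule of thumb:
Threshold = 4 / 1026 = 0.0039.

0.0039


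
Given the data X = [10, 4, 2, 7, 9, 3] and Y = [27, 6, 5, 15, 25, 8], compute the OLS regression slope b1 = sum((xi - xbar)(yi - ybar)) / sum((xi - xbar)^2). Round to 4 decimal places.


The sample means are xbar = 5.8333 and ybar = 14.3333.
Compute S_xx = 54.8333 and S_xy = 156.3333.
Slope b1 = S_xy / S_xx = 156.3333 / 54.8333 = 2.8511.

2.8511


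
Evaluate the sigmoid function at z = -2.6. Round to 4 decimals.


First, exp(2.6000) = 13.4637.
Then sigma(z) = 1/(1 + 13.4637) = 0.0691.

0.0691


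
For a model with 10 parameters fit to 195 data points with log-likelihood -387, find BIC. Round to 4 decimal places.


Compute k*ln(n) = 10*ln(195) = 10*5.273000 = 52.730000.
Then -2*loglik = 774.
BIC = 52.730000 + 774 = 826.730000, which rounds to 826.7300.

826.7300


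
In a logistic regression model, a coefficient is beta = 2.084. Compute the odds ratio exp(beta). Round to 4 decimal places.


Odds ratio = exp(beta) = exp(2.084).
= 8.0366.

8.0366


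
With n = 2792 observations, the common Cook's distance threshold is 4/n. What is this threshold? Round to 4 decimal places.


Cook's distance cutoff = 4/n = 4/2792.
= 0.0014.

0.0014


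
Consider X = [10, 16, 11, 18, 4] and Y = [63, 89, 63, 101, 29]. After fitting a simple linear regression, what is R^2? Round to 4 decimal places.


The fitted line is Y = 9.4139 + 5.0497*X.
SSres = 15.7020, SStot = 3096.0000.
R^2 = 1 - SSres/SStot = 0.9949.

0.9949


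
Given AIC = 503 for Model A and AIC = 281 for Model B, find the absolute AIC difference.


Compute |503 - 281| = 222.
Model B has the smaller AIC.

222


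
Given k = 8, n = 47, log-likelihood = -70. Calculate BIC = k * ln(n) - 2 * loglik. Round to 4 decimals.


Compute k*ln(n) = 8*ln(47) = 8*3.850148 = 30.801184.
Then -2*loglik = 140.
BIC = 30.801184 + 140 = 170.801184, which rounds to 170.8012.

170.8012


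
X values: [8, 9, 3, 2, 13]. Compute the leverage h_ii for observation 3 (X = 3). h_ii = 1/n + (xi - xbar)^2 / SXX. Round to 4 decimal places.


n = 5, xbar = 7.0000.
SXX = sum((xi - xbar)^2) = 82.0000.
h = 1/5 + (3 - 7.0000)^2 / 82.0000 = 0.3951.

0.3951


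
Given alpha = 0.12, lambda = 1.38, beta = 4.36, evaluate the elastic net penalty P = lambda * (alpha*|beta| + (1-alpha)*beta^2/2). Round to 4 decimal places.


Compute:
L1 = 0.12 * 4.36 = 0.5232.
L2 = 0.88 * 4.36^2 / 2 = 8.3642.
Penalty = 1.38 * (0.5232 + 8.3642) = 12.2646.

12.2646


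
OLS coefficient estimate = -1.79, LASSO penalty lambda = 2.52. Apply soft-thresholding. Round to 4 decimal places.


Check: |-1.79| = 1.79 vs lambda = 2.52.
Since |beta| <= lambda, the coefficient is set to 0.
Soft-thresholded coefficient = 0.0000.

0.0000


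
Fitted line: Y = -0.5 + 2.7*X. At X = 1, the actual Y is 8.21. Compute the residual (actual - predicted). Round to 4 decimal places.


Fitted value at X = 1 is yhat = -0.5 + 2.7*1 = 2.2000.
Residual = 8.21 - 2.2000 = 6.0100.

6.0100


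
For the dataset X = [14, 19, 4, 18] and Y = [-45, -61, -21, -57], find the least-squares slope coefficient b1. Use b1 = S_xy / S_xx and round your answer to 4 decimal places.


First compute the means: xbar = 13.7500, ybar = -46.0000.
Then S_xx = sum((xi - xbar)^2) = 140.7500.
S_xy = sum((xi - xbar)(yi - ybar)) = -369.0000.
b1 = S_xy / S_xx = -369.0000 / 140.7500 = -2.6217.

-2.6217


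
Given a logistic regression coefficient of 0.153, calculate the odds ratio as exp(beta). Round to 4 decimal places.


Odds ratio = exp(beta) = exp(0.153).
= 1.1653.

1.1653


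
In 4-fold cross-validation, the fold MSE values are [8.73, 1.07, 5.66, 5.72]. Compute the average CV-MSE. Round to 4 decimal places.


Sum of fold MSEs = 21.1800.
Average = 21.1800 / 4 = 5.2950.

5.2950


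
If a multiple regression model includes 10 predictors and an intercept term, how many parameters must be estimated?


Including the intercept, the model has 10 predictor coefficients + 1 intercept.
Total = 11.

11


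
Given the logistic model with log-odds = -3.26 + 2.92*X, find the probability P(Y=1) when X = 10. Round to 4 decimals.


Compute z = -3.26 + (2.92)(10) = 25.9400.
exp(-z) = 0.0000.
P = 1/(1 + 0.0000) = 1.0000.

1.0000


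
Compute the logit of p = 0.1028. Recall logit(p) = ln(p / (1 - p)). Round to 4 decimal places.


Compute the odds: 0.1028/0.8972 = 0.1146.
Take the natural log: ln(0.1146) = -2.1665.

-2.1665


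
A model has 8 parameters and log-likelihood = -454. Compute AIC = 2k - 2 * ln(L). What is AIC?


AIC = 2k - 2*loglik = 2(8) - 2(-454).
= 16 + 908 = 924.

924


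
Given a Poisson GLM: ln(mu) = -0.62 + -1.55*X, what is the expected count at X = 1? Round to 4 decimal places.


eta = -0.62 + -1.55 * 1 = -2.1700.
mu = exp(-2.1700) = 0.1142.

0.1142


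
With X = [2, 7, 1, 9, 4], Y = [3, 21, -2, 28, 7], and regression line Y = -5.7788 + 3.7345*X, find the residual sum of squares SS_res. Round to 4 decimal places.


Compute predicted values, then residuals = yi - yhat_i.
Residuals: [1.3098, 0.6373, 0.0443, 0.1683, -2.1592].
SSres = sum(residual^2) = 6.8142.

6.8142


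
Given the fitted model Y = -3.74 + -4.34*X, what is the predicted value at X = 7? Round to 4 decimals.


Predicted value:
Y = -3.74 + (-4.34)(7) = -3.74 + -30.3800 = -34.1200.

-34.1200


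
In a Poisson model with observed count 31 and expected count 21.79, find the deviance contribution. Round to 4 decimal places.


y/mu = 31/21.79 = 1.422671 (approx.), and ln(31/21.79) = 0.352536.
y * ln(y/mu) = 31 * 0.352536 = 10.928616.
y - mu = 9.21.
D = 2 * (10.928616 - 9.21) = 3.437232, which rounds to 3.4372.

3.4372


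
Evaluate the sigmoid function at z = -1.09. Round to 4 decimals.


First, exp(1.0900) = 2.9743.
Then sigma(z) = 1/(1 + 2.9743) = 0.2516.

0.2516


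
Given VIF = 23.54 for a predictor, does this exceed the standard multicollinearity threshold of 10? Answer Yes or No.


Compare VIF = 23.54 to the threshold of 10.
23.54 >= 10, so the answer is Yes.

Yes


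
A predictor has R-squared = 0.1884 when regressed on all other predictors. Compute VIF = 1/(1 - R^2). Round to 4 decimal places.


Using VIF = 1/(1 - R^2_j):
1 - 0.1884 = 0.8116.
VIF = 1.2321.

1.2321


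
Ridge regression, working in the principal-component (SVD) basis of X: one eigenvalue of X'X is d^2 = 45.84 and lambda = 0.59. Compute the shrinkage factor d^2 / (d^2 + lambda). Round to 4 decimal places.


Compute the denominator: 45.84 + 0.59 = 46.4300.
Shrinkage factor = 45.84 / 46.4300 = 0.9873.

0.9873
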